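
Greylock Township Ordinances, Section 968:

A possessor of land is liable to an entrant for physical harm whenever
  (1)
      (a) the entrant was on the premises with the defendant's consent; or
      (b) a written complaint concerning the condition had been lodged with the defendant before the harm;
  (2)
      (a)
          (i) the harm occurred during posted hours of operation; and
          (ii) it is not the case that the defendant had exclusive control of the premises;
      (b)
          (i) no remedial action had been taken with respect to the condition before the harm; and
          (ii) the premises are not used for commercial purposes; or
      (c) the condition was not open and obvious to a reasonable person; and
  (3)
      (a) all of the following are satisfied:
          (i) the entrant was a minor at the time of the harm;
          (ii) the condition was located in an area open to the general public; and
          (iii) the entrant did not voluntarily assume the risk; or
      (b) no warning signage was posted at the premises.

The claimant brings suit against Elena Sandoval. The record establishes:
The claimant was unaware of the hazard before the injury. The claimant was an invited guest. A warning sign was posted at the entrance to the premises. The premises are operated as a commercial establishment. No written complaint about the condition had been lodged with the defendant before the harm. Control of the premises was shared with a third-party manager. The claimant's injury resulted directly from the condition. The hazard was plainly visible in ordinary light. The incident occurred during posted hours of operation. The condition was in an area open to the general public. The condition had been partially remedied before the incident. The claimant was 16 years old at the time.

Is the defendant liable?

Yes — liable.

(a) consent to enter — met.
(b) complaint lodged — not satisfied.
(1): T OR F → true.
(i) during posted hours — met.
(ii) not (exclusive control) — satisfied.
(a) = T AND T = true.
(i) no remedial action — not met.
(ii) not (commercial use) — not met.
So (b) is not satisfied (F AND F).
(c) not open/obvious — fails.
(2) = T OR F OR F = true.
(i) entrant a minor — met.
(ii) public area — holds.
(iii) no assumed risk — holds.
(a): T AND T AND T → true.
(b) no signage posted — fails.
So (3) is satisfied (T OR F).
Overall: T AND T AND T → true.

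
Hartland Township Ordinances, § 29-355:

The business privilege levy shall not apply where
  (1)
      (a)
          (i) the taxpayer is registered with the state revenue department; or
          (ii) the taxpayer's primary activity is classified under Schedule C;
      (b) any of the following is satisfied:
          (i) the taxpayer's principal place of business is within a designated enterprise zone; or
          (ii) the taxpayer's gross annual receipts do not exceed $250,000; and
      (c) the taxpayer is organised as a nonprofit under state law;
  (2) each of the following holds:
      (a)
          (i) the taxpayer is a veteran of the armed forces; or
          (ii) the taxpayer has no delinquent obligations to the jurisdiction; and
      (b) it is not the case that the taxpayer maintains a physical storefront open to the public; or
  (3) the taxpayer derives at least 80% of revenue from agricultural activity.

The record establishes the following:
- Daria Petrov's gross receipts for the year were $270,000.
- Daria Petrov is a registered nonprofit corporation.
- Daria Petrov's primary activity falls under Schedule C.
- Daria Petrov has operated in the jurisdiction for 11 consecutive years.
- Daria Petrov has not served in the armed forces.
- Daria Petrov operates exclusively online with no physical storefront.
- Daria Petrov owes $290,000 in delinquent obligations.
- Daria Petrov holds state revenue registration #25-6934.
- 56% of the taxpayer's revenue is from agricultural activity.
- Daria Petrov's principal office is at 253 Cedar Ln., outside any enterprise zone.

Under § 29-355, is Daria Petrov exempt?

No — not exempt.

(i) state-registered — holds.
(ii) Schedule C activity — met.
(a): T OR T → true.
(i) in enterprise zone — not met.
(ii) receipts ≤ $250,000 — not satisfied.
So (b) is not satisfied (F OR F).
(c) nonprofit — satisfied.
(1): T AND F AND T → false.
(i) veteran — not satisfied.
(ii) no delinquency — fails.
(a) = F OR F = false.
(b) not (has storefront) — holds.
(2): F AND T → false.
(3) ≥80% agricultural — fails.
Overall = F OR F OR F = false.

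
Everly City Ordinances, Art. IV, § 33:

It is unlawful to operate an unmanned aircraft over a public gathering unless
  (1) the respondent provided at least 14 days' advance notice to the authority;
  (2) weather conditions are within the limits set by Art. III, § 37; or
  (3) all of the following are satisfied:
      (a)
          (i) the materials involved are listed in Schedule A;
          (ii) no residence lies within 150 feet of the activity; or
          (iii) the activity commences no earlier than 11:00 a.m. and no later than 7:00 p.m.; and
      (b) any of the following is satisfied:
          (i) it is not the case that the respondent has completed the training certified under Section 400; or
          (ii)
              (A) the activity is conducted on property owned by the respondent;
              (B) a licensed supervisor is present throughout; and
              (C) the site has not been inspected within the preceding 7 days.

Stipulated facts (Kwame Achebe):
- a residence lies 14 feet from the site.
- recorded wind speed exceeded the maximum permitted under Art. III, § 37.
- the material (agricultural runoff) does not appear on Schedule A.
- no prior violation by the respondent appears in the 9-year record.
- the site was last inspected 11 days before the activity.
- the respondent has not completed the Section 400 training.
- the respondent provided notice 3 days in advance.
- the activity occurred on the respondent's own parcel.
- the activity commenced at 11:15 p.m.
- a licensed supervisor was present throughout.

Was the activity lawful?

(1) ≥14 days' notice — not met.
(2) weather ok — fails.
(i) Schedule A material — not satisfied.
(ii) no residence in 150 ft — not met.
(iii) start within hours — fails.
So (a) is not satisfied (F OR F OR F).
(i) not (training certified) — satisfied.
(A) own property — satisfied.
(B) supervisor present — satisfied.
(C) not (site inspected) — met.
(ii): T AND T AND T → true.
(b): T OR T → true.
(3) = F AND T = false.
So Overall is not satisfied (F OR F OR F).

No — unlawful.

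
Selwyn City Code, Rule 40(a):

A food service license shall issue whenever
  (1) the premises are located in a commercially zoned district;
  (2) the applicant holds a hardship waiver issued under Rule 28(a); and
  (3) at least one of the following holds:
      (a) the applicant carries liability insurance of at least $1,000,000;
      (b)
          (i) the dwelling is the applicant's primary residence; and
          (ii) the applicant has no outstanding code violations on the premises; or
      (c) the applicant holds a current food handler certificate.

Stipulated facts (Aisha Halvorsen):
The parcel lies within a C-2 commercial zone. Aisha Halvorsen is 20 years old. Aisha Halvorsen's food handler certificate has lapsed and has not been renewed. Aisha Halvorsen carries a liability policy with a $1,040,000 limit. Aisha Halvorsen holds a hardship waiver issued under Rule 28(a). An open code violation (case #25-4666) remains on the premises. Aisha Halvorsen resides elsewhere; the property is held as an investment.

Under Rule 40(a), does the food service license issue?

(1) commercially zoned — holds.
(2) hardship waiver — holds.
(a) insurance ≥ $1,000,000 — holds.
(i) primary residence — fails.
(ii) no code violations — not met.
(b): F AND F → false.
(c) food handler cert. — not met.
So (3) is satisfied (T OR F OR F).
Overall: T AND T AND T → true.

Yes — granted.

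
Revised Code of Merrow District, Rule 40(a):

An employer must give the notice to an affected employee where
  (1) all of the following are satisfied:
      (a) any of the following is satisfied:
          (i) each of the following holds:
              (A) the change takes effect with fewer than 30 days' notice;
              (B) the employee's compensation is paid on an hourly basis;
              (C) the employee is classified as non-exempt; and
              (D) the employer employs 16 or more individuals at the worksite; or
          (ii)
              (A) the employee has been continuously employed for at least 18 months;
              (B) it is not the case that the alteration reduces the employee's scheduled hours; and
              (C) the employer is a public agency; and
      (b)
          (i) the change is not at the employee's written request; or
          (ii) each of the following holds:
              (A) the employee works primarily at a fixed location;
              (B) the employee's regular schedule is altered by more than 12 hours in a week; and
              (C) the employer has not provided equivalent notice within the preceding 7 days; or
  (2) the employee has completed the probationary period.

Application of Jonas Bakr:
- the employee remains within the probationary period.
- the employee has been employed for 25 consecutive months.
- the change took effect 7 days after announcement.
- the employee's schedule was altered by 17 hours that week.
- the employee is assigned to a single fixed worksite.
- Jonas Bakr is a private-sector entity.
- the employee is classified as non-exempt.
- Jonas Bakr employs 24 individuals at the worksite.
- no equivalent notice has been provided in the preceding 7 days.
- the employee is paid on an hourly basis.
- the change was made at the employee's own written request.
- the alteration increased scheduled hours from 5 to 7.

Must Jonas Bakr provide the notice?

(A) < 30 days' notice — holds.
(B) hourly-paid — met.
(C) non-exempt — met.
(D) ≥ 16 at site — holds.
(i) = T AND T AND T AND T = true.
(A) tenure ≥ 18 mo. — satisfied.
(B) not (hours reduced) — satisfied.
(C) public agency — not met.
(ii) = T AND T AND F = false.
So (a) is satisfied (T OR F).
(i) not employee-requested — not met.
(A) fixed location — holds.
(B) schedule shift > 12h — met.
(C) no recent notice — met.
(ii): T AND T AND T → true.
(b): F OR T → true.
(1): T AND T → true.
(2) past probation — fails.
Overall = T OR F = true.

Yes — required.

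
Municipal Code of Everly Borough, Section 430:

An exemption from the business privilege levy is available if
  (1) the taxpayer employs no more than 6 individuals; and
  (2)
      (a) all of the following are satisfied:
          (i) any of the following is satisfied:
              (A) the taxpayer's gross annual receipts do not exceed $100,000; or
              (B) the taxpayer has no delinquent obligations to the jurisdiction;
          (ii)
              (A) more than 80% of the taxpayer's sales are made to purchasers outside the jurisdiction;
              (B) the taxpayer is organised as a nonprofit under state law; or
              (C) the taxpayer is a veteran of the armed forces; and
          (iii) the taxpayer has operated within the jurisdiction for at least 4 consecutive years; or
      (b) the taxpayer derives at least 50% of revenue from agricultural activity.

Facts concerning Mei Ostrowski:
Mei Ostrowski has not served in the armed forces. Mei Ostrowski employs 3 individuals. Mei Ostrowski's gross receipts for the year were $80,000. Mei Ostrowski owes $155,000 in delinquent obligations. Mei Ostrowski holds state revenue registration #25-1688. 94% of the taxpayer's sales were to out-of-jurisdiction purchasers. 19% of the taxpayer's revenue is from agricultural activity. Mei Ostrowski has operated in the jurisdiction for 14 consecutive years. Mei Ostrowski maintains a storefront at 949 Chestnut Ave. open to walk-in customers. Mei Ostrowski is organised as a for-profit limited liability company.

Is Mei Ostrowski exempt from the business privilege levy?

Yes — exempt.

(1) ≤ 6 employees — holds.
(A) receipts ≤ $100,000 — holds.
(B) no delinquency — not satisfied.
So (i) is satisfied (T OR F).
(A) >80% out-of-jur. sales — holds.
(B) nonprofit — not satisfied.
(C) veteran — not satisfied.
(ii) = T OR F OR F = true.
(iii) ≥ 4 yrs in jurisdiction — holds.
So (a) is satisfied (T AND T AND T).
(b) ≥50% agricultural — not met.
(2): T OR F → true.
Overall: T AND T → true.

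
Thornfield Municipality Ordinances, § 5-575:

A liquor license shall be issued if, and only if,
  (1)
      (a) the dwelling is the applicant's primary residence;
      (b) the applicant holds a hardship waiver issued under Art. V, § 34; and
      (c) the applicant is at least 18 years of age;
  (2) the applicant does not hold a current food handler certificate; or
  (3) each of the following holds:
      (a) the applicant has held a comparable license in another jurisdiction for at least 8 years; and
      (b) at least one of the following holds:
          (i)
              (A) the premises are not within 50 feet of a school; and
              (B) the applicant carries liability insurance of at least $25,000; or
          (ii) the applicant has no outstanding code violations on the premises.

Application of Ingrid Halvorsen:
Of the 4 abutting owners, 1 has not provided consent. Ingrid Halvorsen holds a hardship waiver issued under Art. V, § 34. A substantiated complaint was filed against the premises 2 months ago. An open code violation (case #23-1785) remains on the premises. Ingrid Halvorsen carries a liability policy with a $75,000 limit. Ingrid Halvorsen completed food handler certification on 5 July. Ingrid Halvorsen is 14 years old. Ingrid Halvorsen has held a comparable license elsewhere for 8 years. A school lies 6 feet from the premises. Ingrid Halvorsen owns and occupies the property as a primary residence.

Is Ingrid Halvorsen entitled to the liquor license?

(a) primary residence — holds.
(b) hardship waiver — holds.
(c) age ≥ 18 — not met.
So (1) is not satisfied (T AND T AND F).
(2) not (food handler cert.) — fails.
(a) prior license ≥ 8 yr — met.
(A) ≥50 ft from school — not satisfied.
(B) insurance ≥ $25,000 — satisfied.
(i) = F AND T = false.
(ii) no code violations — not met.
So (b) is not satisfied (F OR F).
(3): T AND F → false.
Overall: F OR F OR F → false.

No — denied.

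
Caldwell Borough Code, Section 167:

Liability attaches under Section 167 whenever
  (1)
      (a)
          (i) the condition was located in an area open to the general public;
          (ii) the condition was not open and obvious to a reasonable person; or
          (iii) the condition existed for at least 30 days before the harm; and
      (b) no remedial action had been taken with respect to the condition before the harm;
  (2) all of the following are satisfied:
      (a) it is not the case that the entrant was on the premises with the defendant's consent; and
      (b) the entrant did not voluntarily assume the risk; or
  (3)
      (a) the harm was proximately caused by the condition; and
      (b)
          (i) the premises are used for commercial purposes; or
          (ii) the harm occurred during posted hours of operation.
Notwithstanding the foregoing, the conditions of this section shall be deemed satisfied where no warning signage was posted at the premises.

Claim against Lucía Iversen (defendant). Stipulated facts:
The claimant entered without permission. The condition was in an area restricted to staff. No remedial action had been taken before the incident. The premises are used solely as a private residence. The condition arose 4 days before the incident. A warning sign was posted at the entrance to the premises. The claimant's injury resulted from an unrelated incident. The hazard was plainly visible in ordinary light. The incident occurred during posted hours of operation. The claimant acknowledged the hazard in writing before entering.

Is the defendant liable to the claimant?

(i) public area — not satisfied.
(ii) not open/obvious — fails.
(iii) condition ≥30 days old — fails.
(a): F OR F OR F → false.
(b) no remedial action — holds.
(1): F AND T → false.
(a) not (consent to enter) — holds.
(b) no assumed risk — fails.
(2): T AND F → false.
(a) proximate cause — fails.
(i) commercial use — not satisfied.
(ii) during posted hours — holds.
So (b) is satisfied (F OR T).
So (3) is not satisfied (F AND T).
Overall = F OR F OR F = false.
Exception (no signage posted) — not satisfied.
Result: main false OR exception false → false.

No — not liable.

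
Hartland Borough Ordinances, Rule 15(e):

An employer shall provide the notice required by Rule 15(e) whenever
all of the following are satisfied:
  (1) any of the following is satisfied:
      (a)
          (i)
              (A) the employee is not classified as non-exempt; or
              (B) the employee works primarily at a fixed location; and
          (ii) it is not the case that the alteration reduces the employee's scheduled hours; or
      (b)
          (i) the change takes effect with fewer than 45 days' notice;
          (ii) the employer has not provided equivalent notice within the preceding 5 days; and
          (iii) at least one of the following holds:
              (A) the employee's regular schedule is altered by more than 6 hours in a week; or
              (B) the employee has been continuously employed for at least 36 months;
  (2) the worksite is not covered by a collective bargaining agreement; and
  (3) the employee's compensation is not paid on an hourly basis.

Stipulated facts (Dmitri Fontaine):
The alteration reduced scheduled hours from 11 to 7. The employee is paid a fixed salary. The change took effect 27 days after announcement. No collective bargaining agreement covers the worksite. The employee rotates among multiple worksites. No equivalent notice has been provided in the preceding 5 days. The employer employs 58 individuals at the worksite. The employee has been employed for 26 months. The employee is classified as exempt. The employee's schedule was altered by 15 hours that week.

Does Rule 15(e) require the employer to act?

Yes — required.

(A) not (non-exempt) — holds.
(B) fixed location — fails.
(i) = T OR F = true.
(ii) not (hours reduced) — not satisfied.
(a): T AND F → false.
(i) < 45 days' notice — satisfied.
(ii) no recent notice — holds.
(A) schedule shift > 6h — met.
(B) tenure ≥ 36 mo. — not satisfied.
(iii): T OR F → true.
So (b) is satisfied (T AND T AND T).
(1): F OR T → true.
(2) no CBA — holds.
(3) not (hourly-paid) — met.
Overall: T AND T AND T → true.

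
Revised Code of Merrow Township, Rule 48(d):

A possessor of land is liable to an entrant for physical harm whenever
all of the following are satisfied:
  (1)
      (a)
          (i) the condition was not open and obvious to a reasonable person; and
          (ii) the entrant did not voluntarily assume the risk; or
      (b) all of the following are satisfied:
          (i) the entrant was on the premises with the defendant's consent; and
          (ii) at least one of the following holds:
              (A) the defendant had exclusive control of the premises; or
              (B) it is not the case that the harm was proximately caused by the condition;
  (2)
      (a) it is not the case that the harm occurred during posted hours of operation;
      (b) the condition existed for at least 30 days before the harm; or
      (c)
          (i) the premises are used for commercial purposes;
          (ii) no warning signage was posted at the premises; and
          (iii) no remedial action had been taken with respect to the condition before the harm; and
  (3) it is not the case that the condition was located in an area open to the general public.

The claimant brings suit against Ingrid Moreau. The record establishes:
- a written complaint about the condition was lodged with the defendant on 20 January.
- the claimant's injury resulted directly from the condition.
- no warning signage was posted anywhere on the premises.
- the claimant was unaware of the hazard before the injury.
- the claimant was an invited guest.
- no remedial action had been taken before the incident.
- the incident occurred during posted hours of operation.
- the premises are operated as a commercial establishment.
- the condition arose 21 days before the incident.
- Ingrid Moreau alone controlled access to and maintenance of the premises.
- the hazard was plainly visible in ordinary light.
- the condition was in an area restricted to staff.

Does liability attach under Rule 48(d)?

Yes — liable.

(i) not open/obvious — not met.
(ii) no assumed risk — holds.
So (a) is not satisfied (F AND T).
(i) consent to enter — met.
(A) exclusive control — holds.
(B) not (proximate cause) — not met.
(ii) = T OR F = true.
(b): T AND T → true.
(1): F OR T → true.
(a) not (during posted hours) — fails.
(b) condition ≥30 days old — fails.
(i) commercial use — met.
(ii) no signage posted — satisfied.
(iii) no remedial action — met.
(c) = T AND T AND T = true.
(2) = F OR F OR T = true.
(3) not (public area) — met.
Overall: T AND T AND T → true.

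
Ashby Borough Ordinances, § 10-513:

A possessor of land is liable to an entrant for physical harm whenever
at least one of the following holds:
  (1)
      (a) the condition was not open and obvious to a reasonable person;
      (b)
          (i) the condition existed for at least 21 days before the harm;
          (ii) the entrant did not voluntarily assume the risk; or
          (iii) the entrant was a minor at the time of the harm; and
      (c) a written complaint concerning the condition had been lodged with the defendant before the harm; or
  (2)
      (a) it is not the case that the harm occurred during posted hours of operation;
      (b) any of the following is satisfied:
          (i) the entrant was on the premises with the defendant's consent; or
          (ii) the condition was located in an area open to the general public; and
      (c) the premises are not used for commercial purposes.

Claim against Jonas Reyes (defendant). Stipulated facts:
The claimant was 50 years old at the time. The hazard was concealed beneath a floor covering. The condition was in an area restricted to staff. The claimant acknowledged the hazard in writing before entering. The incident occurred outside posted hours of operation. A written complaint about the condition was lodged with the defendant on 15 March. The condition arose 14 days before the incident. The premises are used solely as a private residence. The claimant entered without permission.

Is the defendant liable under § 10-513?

(a) not open/obvious — holds.
(i) condition ≥21 days old — fails.
(ii) no assumed risk — not satisfied.
(iii) entrant a minor — not satisfied.
(b) = F OR F OR F = false.
(c) complaint lodged — satisfied.
(1) = T AND F AND T = false.
(a) not (during posted hours) — holds.
(i) consent to enter — fails.
(ii) public area — fails.
So (b) is not satisfied (F OR F).
(c) not (commercial use) — met.
(2) = T AND F AND T = false.
Overall: F OR F → false.

No — not liable.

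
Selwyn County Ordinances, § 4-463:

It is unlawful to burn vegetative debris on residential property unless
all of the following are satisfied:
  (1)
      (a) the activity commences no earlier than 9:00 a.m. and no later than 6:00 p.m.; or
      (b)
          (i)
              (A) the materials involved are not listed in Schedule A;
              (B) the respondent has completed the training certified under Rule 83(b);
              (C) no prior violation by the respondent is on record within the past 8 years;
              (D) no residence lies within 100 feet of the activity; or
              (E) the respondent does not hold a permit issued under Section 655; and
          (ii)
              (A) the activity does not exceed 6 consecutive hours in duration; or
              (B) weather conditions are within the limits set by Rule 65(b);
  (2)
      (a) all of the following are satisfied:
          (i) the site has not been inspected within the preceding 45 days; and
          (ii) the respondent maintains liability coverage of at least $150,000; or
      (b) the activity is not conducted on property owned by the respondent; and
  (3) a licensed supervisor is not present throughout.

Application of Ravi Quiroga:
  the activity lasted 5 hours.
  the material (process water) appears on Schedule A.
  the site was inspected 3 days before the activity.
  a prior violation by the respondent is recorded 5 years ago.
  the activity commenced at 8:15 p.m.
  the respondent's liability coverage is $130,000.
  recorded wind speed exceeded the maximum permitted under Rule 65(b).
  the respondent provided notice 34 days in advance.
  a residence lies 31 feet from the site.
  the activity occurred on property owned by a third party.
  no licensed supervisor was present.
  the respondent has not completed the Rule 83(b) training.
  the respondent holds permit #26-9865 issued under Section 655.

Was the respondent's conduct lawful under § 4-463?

No — unlawful.

(a) start within hours — fails.
(A) not (Schedule A material) — not satisfied.
(B) training certified — not satisfied.
(C) no prior violation — fails.
(D) no residence in 100 ft — not satisfied.
(E) not (holds permit) — not satisfied.
So (i) is not satisfied (F OR F OR F OR F OR F).
(A) ≤ 6 hrs duration — holds.
(B) weather ok — not met.
(ii): T OR F → true.
So (b) is not satisfied (F AND T).
(1): F OR F → false.
(i) not (site inspected) — fails.
(ii) coverage ≥ $150,000 — not satisfied.
(a): F AND F → false.
(b) not (own property) — holds.
So (2) is satisfied (F OR T).
(3) not (supervisor present) — holds.
So Overall is not satisfied (F AND T AND T).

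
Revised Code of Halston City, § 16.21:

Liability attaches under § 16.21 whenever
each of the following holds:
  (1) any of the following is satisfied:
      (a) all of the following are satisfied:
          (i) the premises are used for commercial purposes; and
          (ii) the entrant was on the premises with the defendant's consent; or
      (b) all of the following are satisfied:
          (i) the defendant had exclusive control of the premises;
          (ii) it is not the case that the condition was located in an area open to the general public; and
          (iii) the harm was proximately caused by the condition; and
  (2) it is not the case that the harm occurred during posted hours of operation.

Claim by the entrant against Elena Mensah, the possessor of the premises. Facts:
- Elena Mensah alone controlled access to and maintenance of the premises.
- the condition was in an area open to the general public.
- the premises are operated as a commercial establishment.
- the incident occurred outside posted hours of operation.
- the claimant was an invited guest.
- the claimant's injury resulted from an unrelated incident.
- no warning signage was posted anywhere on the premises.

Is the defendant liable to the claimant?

Yes — liable.

(i) commercial use — holds.
(ii) consent to enter — satisfied.
(a) = T AND T = true.
(i) exclusive control — met.
(ii) not (public area) — not satisfied.
(iii) proximate cause — not satisfied.
So (b) is not satisfied (T AND F AND F).
(1) = T OR F = true.
(2) not (during posted hours) — satisfied.
Overall = T AND T = true.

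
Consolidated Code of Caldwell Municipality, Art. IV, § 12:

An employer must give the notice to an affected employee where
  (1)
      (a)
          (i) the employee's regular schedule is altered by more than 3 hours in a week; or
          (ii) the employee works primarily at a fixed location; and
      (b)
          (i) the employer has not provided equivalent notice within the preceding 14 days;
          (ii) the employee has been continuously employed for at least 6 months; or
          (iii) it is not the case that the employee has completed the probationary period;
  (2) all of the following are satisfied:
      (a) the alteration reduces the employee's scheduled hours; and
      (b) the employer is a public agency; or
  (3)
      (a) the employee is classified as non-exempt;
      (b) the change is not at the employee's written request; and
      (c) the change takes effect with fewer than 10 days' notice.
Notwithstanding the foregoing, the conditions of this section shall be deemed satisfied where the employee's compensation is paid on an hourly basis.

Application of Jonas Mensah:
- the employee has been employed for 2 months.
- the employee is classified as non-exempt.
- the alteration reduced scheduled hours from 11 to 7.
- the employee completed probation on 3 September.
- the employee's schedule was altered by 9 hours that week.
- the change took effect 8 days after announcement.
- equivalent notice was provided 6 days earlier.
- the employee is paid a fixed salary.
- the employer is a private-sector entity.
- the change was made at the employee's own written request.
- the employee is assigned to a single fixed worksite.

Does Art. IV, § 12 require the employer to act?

(i) schedule shift > 3h — satisfied.
(ii) fixed location — satisfied.
(a) = T OR T = true.
(i) no recent notice — not met.
(ii) tenure ≥ 6 mo. — not satisfied.
(iii) not (past probation) — not satisfied.
So (b) is not satisfied (F OR F OR F).
(1) = T AND F = false.
(a) hours reduced — holds.
(b) public agency — not satisfied.
(2) = T AND F = false.
(a) non-exempt — met.
(b) not employee-requested — not met.
(c) < 10 days' notice — met.
(3) = T AND F AND T = false.
Overall: F OR F OR F → false.
Exception (hourly-paid) — not satisfied.
Result: main false OR exception false → false.

No — not required.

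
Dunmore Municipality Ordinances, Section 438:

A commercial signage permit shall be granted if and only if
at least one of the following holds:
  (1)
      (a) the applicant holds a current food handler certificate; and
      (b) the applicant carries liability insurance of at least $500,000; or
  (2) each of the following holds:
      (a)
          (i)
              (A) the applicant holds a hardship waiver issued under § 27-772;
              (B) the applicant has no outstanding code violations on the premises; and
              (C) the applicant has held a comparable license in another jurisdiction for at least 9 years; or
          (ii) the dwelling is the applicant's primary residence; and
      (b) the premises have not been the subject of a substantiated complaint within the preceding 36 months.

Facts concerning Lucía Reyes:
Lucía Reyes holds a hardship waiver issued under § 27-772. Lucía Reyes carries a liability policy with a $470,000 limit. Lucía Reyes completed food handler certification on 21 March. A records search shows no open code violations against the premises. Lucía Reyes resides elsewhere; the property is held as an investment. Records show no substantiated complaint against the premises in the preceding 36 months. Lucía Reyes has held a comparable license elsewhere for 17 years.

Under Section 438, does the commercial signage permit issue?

Yes — granted.

(a) food handler cert. — holds.
(b) insurance ≥ $500,000 — not satisfied.
(1) = T AND F = false.
(A) hardship waiver — satisfied.
(B) no code violations — holds.
(C) prior license ≥ 9 yr — holds.
(i) = T AND T AND T = true.
(ii) primary residence — not met.
So (a) is satisfied (T OR F).
(b) no complaint in 36 mo. — satisfied.
(2) = T AND T = true.
Overall: F OR T → true.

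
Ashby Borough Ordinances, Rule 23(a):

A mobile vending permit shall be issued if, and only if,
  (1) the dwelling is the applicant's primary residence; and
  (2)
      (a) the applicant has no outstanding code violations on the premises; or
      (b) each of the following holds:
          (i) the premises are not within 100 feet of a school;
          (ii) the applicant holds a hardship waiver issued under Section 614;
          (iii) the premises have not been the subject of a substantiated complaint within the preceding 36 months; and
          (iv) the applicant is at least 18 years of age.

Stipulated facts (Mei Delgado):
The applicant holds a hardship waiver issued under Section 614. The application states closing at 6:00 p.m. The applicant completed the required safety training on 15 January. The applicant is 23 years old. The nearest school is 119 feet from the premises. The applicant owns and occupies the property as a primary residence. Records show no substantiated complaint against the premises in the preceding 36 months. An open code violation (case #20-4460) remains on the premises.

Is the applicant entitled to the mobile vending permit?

Yes — granted.

(1) primary residence — holds.
(a) no code violations — fails.
(i) ≥100 ft from school — met.
(ii) hardship waiver — satisfied.
(iii) no complaint in 36 mo. — satisfied.
(iv) age ≥ 18 — met.
So (b) is satisfied (T AND T AND T AND T).
(2): F OR T → true.
Overall: T AND T → true.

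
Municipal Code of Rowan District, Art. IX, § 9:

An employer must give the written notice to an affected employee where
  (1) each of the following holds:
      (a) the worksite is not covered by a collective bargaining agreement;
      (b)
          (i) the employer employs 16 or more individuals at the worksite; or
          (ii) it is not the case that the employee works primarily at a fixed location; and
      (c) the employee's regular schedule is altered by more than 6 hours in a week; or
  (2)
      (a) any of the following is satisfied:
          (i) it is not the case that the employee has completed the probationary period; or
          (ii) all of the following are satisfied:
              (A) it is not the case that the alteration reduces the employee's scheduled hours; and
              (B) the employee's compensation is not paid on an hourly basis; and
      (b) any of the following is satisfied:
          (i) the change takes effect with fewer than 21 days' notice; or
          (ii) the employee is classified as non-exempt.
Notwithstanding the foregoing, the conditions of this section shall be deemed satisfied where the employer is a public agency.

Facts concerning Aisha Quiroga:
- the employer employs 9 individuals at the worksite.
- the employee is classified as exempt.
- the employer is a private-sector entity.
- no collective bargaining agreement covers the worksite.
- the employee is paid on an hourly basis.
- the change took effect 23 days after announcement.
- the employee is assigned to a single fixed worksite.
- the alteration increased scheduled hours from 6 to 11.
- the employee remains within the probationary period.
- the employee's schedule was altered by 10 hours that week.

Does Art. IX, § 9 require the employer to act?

(a) no CBA — holds.
(i) ≥ 16 at site — fails.
(ii) not (fixed location) — not satisfied.
(b): F OR F → false.
(c) schedule shift > 6h — satisfied.
So (1) is not satisfied (T AND F AND T).
(i) not (past probation) — holds.
(A) not (hours reduced) — satisfied.
(B) not (hourly-paid) — fails.
(ii) = T AND F = false.
(a): T OR F → true.
(i) < 21 days' notice — not satisfied.
(ii) non-exempt — fails.
So (b) is not satisfied (F OR F).
So (2) is not satisfied (T AND F).
Overall = F OR F = false.
Exception (public agency) — not satisfied.
Result: main false OR exception false → false.

No — not required.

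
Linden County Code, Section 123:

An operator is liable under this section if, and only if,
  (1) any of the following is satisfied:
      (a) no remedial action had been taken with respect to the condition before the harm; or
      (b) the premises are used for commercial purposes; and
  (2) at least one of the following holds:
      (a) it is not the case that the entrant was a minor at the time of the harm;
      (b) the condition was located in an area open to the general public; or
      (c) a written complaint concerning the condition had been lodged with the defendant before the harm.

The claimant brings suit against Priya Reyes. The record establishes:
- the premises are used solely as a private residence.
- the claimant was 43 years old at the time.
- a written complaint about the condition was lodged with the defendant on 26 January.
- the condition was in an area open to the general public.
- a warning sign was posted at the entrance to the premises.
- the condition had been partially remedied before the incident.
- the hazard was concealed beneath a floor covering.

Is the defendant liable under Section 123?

No — not liable.

(a) no remedial action — fails.
(b) commercial use — not satisfied.
So (1) is not satisfied (F OR F).
(a) not (entrant a minor) — holds.
(b) public area — satisfied.
(c) complaint lodged — met.
(2): T OR T OR T → true.
Overall: F AND T → false.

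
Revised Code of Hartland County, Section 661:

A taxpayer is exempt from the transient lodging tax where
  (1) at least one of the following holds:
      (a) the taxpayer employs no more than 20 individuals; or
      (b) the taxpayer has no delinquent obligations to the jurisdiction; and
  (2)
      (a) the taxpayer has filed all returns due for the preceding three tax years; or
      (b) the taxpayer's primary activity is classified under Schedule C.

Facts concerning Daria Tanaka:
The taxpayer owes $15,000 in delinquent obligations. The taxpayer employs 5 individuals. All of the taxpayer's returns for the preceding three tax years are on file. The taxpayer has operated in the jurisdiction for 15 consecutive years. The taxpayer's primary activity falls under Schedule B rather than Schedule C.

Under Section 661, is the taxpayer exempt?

(a) ≤ 20 employees — met.
(b) no delinquency — fails.
So (1) is satisfied (T OR F).
(a) returns current — holds.
(b) Schedule C activity — not satisfied.
So (2) is satisfied (T OR F).
So Overall is satisfied (T AND T).

Yes — exempt.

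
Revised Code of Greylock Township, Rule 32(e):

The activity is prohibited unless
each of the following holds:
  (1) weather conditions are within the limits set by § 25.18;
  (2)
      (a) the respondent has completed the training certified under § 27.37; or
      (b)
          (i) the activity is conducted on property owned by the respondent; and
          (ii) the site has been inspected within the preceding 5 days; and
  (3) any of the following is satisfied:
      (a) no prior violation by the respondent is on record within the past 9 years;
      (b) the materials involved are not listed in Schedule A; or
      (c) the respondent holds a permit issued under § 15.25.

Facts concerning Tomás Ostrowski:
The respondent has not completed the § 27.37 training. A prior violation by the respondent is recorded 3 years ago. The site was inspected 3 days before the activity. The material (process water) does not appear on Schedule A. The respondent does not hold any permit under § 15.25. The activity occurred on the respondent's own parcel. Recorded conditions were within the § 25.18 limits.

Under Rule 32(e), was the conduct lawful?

Yes — lawful.

(1) weather ok — holds.
(a) training certified — not satisfied.
(i) own property — satisfied.
(ii) site inspected — met.
(b): T AND T → true.
So (2) is satisfied (F OR T).
(a) no prior violation — not met.
(b) not (Schedule A material) — met.
(c) holds permit — fails.
So (3) is satisfied (F OR T OR F).
Overall = T AND T AND T = true.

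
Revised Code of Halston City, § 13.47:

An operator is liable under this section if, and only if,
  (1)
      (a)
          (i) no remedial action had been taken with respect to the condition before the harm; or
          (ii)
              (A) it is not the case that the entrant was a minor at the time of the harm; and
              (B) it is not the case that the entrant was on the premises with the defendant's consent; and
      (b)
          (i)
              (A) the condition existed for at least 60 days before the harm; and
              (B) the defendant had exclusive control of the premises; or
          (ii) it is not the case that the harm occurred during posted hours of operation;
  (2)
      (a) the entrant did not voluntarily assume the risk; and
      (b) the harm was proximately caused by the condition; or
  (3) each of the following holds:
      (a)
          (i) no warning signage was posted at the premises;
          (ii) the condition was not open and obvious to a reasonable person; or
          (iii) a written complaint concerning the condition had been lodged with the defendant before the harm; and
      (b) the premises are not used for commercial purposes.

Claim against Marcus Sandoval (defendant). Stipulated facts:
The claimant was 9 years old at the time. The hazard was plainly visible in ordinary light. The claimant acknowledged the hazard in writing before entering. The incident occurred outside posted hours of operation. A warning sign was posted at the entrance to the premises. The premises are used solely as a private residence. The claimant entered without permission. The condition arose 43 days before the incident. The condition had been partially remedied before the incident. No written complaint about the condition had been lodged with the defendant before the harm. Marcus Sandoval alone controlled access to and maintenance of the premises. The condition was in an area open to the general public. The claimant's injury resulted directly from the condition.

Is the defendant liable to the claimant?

No — not liable.

(i) no remedial action — not met.
(A) not (entrant a minor) — not satisfied.
(B) not (consent to enter) — holds.
(ii) = F AND T = false.
(a) = F OR F = false.
(A) condition ≥60 days old — fails.
(B) exclusive control — holds.
(i): F AND T → false.
(ii) not (during posted hours) — holds.
So (b) is satisfied (F OR T).
(1) = F AND T = false.
(a) no assumed risk — not satisfied.
(b) proximate cause — satisfied.
(2): F AND T → false.
(i) no signage posted — fails.
(ii) not open/obvious — fails.
(iii) complaint lodged — fails.
(a): F OR F OR F → false.
(b) not (commercial use) — met.
So (3) is not satisfied (F AND T).
So Overall is not satisfied (F OR F OR F).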